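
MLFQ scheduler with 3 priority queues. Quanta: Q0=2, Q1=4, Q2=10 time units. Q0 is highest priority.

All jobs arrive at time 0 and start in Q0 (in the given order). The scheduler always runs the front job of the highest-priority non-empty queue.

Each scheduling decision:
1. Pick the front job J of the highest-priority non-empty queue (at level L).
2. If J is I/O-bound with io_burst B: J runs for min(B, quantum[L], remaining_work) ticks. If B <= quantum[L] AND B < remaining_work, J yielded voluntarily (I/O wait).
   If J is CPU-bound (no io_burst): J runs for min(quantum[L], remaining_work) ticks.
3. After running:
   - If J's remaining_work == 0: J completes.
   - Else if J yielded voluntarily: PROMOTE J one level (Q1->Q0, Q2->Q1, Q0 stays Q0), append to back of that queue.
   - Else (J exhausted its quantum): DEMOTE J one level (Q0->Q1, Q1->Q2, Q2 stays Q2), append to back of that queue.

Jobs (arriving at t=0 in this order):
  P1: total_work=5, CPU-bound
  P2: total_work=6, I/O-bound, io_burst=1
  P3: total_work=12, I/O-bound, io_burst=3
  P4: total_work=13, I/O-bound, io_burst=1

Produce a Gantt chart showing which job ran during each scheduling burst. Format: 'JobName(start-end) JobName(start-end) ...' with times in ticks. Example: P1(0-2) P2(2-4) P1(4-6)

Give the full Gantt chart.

Answer: P1(0-2) P2(2-3) P3(3-5) P4(5-6) P2(6-7) P4(7-8) P2(8-9) P4(9-10) P2(10-11) P4(11-12) P2(12-13) P4(13-14) P2(14-15) P4(15-16) P4(16-17) P4(17-18) P4(18-19) P4(19-20) P4(20-21) P4(21-22) P4(22-23) P1(23-26) P3(26-29) P3(29-31) P3(31-34) P3(34-36)

Derivation:
t=0-2: P1@Q0 runs 2, rem=3, quantum used, demote→Q1. Q0=[P2,P3,P4] Q1=[P1] Q2=[]
t=2-3: P2@Q0 runs 1, rem=5, I/O yield, promote→Q0. Q0=[P3,P4,P2] Q1=[P1] Q2=[]
t=3-5: P3@Q0 runs 2, rem=10, quantum used, demote→Q1. Q0=[P4,P2] Q1=[P1,P3] Q2=[]
t=5-6: P4@Q0 runs 1, rem=12, I/O yield, promote→Q0. Q0=[P2,P4] Q1=[P1,P3] Q2=[]
t=6-7: P2@Q0 runs 1, rem=4, I/O yield, promote→Q0. Q0=[P4,P2] Q1=[P1,P3] Q2=[]
t=7-8: P4@Q0 runs 1, rem=11, I/O yield, promote→Q0. Q0=[P2,P4] Q1=[P1,P3] Q2=[]
t=8-9: P2@Q0 runs 1, rem=3, I/O yield, promote→Q0. Q0=[P4,P2] Q1=[P1,P3] Q2=[]
t=9-10: P4@Q0 runs 1, rem=10, I/O yield, promote→Q0. Q0=[P2,P4] Q1=[P1,P3] Q2=[]
t=10-11: P2@Q0 runs 1, rem=2, I/O yield, promote→Q0. Q0=[P4,P2] Q1=[P1,P3] Q2=[]
t=11-12: P4@Q0 runs 1, rem=9, I/O yield, promote→Q0. Q0=[P2,P4] Q1=[P1,P3] Q2=[]
t=12-13: P2@Q0 runs 1, rem=1, I/O yield, promote→Q0. Q0=[P4,P2] Q1=[P1,P3] Q2=[]
t=13-14: P4@Q0 runs 1, rem=8, I/O yield, promote→Q0. Q0=[P2,P4] Q1=[P1,P3] Q2=[]
t=14-15: P2@Q0 runs 1, rem=0, completes. Q0=[P4] Q1=[P1,P3] Q2=[]
t=15-16: P4@Q0 runs 1, rem=7, I/O yield, promote→Q0. Q0=[P4] Q1=[P1,P3] Q2=[]
t=16-17: P4@Q0 runs 1, rem=6, I/O yield, promote→Q0. Q0=[P4] Q1=[P1,P3] Q2=[]
t=17-18: P4@Q0 runs 1, rem=5, I/O yield, promote→Q0. Q0=[P4] Q1=[P1,P3] Q2=[]
t=18-19: P4@Q0 runs 1, rem=4, I/O yield, promote→Q0. Q0=[P4] Q1=[P1,P3] Q2=[]
t=19-20: P4@Q0 runs 1, rem=3, I/O yield, promote→Q0. Q0=[P4] Q1=[P1,P3] Q2=[]
t=20-21: P4@Q0 runs 1, rem=2, I/O yield, promote→Q0. Q0=[P4] Q1=[P1,P3] Q2=[]
t=21-22: P4@Q0 runs 1, rem=1, I/O yield, promote→Q0. Q0=[P4] Q1=[P1,P3] Q2=[]
t=22-23: P4@Q0 runs 1, rem=0, completes. Q0=[] Q1=[P1,P3] Q2=[]
t=23-26: P1@Q1 runs 3, rem=0, completes. Q0=[] Q1=[P3] Q2=[]
t=26-29: P3@Q1 runs 3, rem=7, I/O yield, promote→Q0. Q0=[P3] Q1=[] Q2=[]
t=29-31: P3@Q0 runs 2, rem=5, quantum used, demote→Q1. Q0=[] Q1=[P3] Q2=[]
t=31-34: P3@Q1 runs 3, rem=2, I/O yield, promote→Q0. Q0=[P3] Q1=[] Q2=[]
t=34-36: P3@Q0 runs 2, rem=0, completes. Q0=[] Q1=[] Q2=[]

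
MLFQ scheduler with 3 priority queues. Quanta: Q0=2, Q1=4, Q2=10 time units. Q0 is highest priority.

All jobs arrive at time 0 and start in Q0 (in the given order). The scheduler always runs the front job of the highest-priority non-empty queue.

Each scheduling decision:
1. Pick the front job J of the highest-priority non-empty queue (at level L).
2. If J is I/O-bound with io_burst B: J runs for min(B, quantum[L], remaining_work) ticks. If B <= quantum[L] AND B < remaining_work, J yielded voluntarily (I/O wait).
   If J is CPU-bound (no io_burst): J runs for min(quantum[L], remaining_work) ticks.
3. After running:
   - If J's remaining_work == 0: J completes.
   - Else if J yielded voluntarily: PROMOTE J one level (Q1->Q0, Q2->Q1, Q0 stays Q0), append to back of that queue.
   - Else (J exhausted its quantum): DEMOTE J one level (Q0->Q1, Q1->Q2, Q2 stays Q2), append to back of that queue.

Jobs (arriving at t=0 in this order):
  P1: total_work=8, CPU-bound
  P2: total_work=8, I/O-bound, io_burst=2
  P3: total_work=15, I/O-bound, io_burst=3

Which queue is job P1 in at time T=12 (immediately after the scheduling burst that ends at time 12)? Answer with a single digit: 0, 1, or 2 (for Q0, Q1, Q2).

t=0-2: P1@Q0 runs 2, rem=6, quantum used, demote→Q1. Q0=[P2,P3] Q1=[P1] Q2=[]
t=2-4: P2@Q0 runs 2, rem=6, I/O yield, promote→Q0. Q0=[P3,P2] Q1=[P1] Q2=[]
t=4-6: P3@Q0 runs 2, rem=13, quantum used, demote→Q1. Q0=[P2] Q1=[P1,P3] Q2=[]
t=6-8: P2@Q0 runs 2, rem=4, I/O yield, promote→Q0. Q0=[P2] Q1=[P1,P3] Q2=[]
t=8-10: P2@Q0 runs 2, rem=2, I/O yield, promote→Q0. Q0=[P2] Q1=[P1,P3] Q2=[]
t=10-12: P2@Q0 runs 2, rem=0, completes. Q0=[] Q1=[P1,P3] Q2=[]
t=12-16: P1@Q1 runs 4, rem=2, quantum used, demote→Q2. Q0=[] Q1=[P3] Q2=[P1]
t=16-19: P3@Q1 runs 3, rem=10, I/O yield, promote→Q0. Q0=[P3] Q1=[] Q2=[P1]
t=19-21: P3@Q0 runs 2, rem=8, quantum used, demote→Q1. Q0=[] Q1=[P3] Q2=[P1]
t=21-24: P3@Q1 runs 3, rem=5, I/O yield, promote→Q0. Q0=[P3] Q1=[] Q2=[P1]
t=24-26: P3@Q0 runs 2, rem=3, quantum used, demote→Q1. Q0=[] Q1=[P3] Q2=[P1]
t=26-29: P3@Q1 runs 3, rem=0, completes. Q0=[] Q1=[] Q2=[P1]
t=29-31: P1@Q2 runs 2, rem=0, completes. Q0=[] Q1=[] Q2=[]

Answer: 1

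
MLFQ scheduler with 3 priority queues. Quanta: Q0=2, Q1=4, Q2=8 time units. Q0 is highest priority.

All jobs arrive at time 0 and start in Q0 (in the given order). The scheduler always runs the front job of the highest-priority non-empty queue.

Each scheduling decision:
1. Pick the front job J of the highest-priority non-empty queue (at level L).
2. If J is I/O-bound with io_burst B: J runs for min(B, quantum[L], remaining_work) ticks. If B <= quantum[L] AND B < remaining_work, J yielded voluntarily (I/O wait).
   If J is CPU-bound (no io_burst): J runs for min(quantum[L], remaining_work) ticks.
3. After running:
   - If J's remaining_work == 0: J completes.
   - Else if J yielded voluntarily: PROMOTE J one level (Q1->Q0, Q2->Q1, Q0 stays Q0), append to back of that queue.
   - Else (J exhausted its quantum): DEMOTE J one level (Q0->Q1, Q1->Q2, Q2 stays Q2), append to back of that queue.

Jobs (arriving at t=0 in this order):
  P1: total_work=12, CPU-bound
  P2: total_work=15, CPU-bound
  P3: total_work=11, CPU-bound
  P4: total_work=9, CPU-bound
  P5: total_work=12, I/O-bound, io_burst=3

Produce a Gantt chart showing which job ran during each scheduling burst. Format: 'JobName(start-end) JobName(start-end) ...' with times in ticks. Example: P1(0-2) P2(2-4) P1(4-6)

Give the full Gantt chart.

t=0-2: P1@Q0 runs 2, rem=10, quantum used, demote→Q1. Q0=[P2,P3,P4,P5] Q1=[P1] Q2=[]
t=2-4: P2@Q0 runs 2, rem=13, quantum used, demote→Q1. Q0=[P3,P4,P5] Q1=[P1,P2] Q2=[]
t=4-6: P3@Q0 runs 2, rem=9, quantum used, demote→Q1. Q0=[P4,P5] Q1=[P1,P2,P3] Q2=[]
t=6-8: P4@Q0 runs 2, rem=7, quantum used, demote→Q1. Q0=[P5] Q1=[P1,P2,P3,P4] Q2=[]
t=8-10: P5@Q0 runs 2, rem=10, quantum used, demote→Q1. Q0=[] Q1=[P1,P2,P3,P4,P5] Q2=[]
t=10-14: P1@Q1 runs 4, rem=6, quantum used, demote→Q2. Q0=[] Q1=[P2,P3,P4,P5] Q2=[P1]
t=14-18: P2@Q1 runs 4, rem=9, quantum used, demote→Q2. Q0=[] Q1=[P3,P4,P5] Q2=[P1,P2]
t=18-22: P3@Q1 runs 4, rem=5, quantum used, demote→Q2. Q0=[] Q1=[P4,P5] Q2=[P1,P2,P3]
t=22-26: P4@Q1 runs 4, rem=3, quantum used, demote→Q2. Q0=[] Q1=[P5] Q2=[P1,P2,P3,P4]
t=26-29: P5@Q1 runs 3, rem=7, I/O yield, promote→Q0. Q0=[P5] Q1=[] Q2=[P1,P2,P3,P4]
t=29-31: P5@Q0 runs 2, rem=5, quantum used, demote→Q1. Q0=[] Q1=[P5] Q2=[P1,P2,P3,P4]
t=31-34: P5@Q1 runs 3, rem=2, I/O yield, promote→Q0. Q0=[P5] Q1=[] Q2=[P1,P2,P3,P4]
t=34-36: P5@Q0 runs 2, rem=0, completes. Q0=[] Q1=[] Q2=[P1,P2,P3,P4]
t=36-42: P1@Q2 runs 6, rem=0, completes. Q0=[] Q1=[] Q2=[P2,P3,P4]
t=42-50: P2@Q2 runs 8, rem=1, quantum used, demote→Q2. Q0=[] Q1=[] Q2=[P3,P4,P2]
t=50-55: P3@Q2 runs 5, rem=0, completes. Q0=[] Q1=[] Q2=[P4,P2]
t=55-58: P4@Q2 runs 3, rem=0, completes. Q0=[] Q1=[] Q2=[P2]
t=58-59: P2@Q2 runs 1, rem=0, completes. Q0=[] Q1=[] Q2=[]

Answer: P1(0-2) P2(2-4) P3(4-6) P4(6-8) P5(8-10) P1(10-14) P2(14-18) P3(18-22) P4(22-26) P5(26-29) P5(29-31) P5(31-34) P5(34-36) P1(36-42) P2(42-50) P3(50-55) P4(55-58) P2(58-59)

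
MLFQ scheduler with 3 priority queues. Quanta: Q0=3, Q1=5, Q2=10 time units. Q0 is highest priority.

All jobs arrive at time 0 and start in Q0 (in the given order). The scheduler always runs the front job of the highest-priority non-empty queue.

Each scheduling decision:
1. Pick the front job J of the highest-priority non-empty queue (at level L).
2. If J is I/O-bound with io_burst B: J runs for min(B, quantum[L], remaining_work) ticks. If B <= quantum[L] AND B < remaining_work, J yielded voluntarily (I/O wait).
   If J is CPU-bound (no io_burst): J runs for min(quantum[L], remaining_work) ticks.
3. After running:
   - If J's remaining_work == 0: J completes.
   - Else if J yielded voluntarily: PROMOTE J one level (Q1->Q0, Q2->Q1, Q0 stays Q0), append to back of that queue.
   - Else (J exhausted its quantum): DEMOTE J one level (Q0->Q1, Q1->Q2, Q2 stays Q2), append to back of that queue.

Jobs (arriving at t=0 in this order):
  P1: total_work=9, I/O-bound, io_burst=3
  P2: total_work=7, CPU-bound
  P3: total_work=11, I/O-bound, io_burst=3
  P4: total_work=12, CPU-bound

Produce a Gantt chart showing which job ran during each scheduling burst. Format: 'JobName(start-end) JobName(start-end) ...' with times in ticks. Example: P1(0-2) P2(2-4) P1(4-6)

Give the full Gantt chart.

t=0-3: P1@Q0 runs 3, rem=6, I/O yield, promote→Q0. Q0=[P2,P3,P4,P1] Q1=[] Q2=[]
t=3-6: P2@Q0 runs 3, rem=4, quantum used, demote→Q1. Q0=[P3,P4,P1] Q1=[P2] Q2=[]
t=6-9: P3@Q0 runs 3, rem=8, I/O yield, promote→Q0. Q0=[P4,P1,P3] Q1=[P2] Q2=[]
t=9-12: P4@Q0 runs 3, rem=9, quantum used, demote→Q1. Q0=[P1,P3] Q1=[P2,P4] Q2=[]
t=12-15: P1@Q0 runs 3, rem=3, I/O yield, promote→Q0. Q0=[P3,P1] Q1=[P2,P4] Q2=[]
t=15-18: P3@Q0 runs 3, rem=5, I/O yield, promote→Q0. Q0=[P1,P3] Q1=[P2,P4] Q2=[]
t=18-21: P1@Q0 runs 3, rem=0, completes. Q0=[P3] Q1=[P2,P4] Q2=[]
t=21-24: P3@Q0 runs 3, rem=2, I/O yield, promote→Q0. Q0=[P3] Q1=[P2,P4] Q2=[]
t=24-26: P3@Q0 runs 2, rem=0, completes. Q0=[] Q1=[P2,P4] Q2=[]
t=26-30: P2@Q1 runs 4, rem=0, completes. Q0=[] Q1=[P4] Q2=[]
t=30-35: P4@Q1 runs 5, rem=4, quantum used, demote→Q2. Q0=[] Q1=[] Q2=[P4]
t=35-39: P4@Q2 runs 4, rem=0, completes. Q0=[] Q1=[] Q2=[]

Answer: P1(0-3) P2(3-6) P3(6-9) P4(9-12) P1(12-15) P3(15-18) P1(18-21) P3(21-24) P3(24-26) P2(26-30) P4(30-35) P4(35-39)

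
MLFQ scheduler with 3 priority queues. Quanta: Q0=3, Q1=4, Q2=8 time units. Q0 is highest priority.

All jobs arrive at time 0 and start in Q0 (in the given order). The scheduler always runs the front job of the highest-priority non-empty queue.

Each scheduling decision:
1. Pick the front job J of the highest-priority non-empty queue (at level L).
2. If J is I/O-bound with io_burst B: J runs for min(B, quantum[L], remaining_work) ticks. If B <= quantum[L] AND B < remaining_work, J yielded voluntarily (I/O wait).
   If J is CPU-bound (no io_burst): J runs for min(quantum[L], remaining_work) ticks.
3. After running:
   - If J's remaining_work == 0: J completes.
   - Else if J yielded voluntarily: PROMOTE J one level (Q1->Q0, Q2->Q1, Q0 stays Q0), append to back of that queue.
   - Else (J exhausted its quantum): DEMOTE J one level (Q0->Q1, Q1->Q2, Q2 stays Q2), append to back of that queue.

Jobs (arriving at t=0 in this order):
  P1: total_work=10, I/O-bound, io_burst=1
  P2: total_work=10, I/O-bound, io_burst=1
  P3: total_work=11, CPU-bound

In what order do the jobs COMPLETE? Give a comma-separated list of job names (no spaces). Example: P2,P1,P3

Answer: P1,P2,P3

Derivation:
t=0-1: P1@Q0 runs 1, rem=9, I/O yield, promote→Q0. Q0=[P2,P3,P1] Q1=[] Q2=[]
t=1-2: P2@Q0 runs 1, rem=9, I/O yield, promote→Q0. Q0=[P3,P1,P2] Q1=[] Q2=[]
t=2-5: P3@Q0 runs 3, rem=8, quantum used, demote→Q1. Q0=[P1,P2] Q1=[P3] Q2=[]
t=5-6: P1@Q0 runs 1, rem=8, I/O yield, promote→Q0. Q0=[P2,P1] Q1=[P3] Q2=[]
t=6-7: P2@Q0 runs 1, rem=8, I/O yield, promote→Q0. Q0=[P1,P2] Q1=[P3] Q2=[]
t=7-8: P1@Q0 runs 1, rem=7, I/O yield, promote→Q0. Q0=[P2,P1] Q1=[P3] Q2=[]
t=8-9: P2@Q0 runs 1, rem=7, I/O yield, promote→Q0. Q0=[P1,P2] Q1=[P3] Q2=[]
t=9-10: P1@Q0 runs 1, rem=6, I/O yield, promote→Q0. Q0=[P2,P1] Q1=[P3] Q2=[]
t=10-11: P2@Q0 runs 1, rem=6, I/O yield, promote→Q0. Q0=[P1,P2] Q1=[P3] Q2=[]
t=11-12: P1@Q0 runs 1, rem=5, I/O yield, promote→Q0. Q0=[P2,P1] Q1=[P3] Q2=[]
t=12-13: P2@Q0 runs 1, rem=5, I/O yield, promote→Q0. Q0=[P1,P2] Q1=[P3] Q2=[]
t=13-14: P1@Q0 runs 1, rem=4, I/O yield, promote→Q0. Q0=[P2,P1] Q1=[P3] Q2=[]
t=14-15: P2@Q0 runs 1, rem=4, I/O yield, promote→Q0. Q0=[P1,P2] Q1=[P3] Q2=[]
t=15-16: P1@Q0 runs 1, rem=3, I/O yield, promote→Q0. Q0=[P2,P1] Q1=[P3] Q2=[]
t=16-17: P2@Q0 runs 1, rem=3, I/O yield, promote→Q0. Q0=[P1,P2] Q1=[P3] Q2=[]
t=17-18: P1@Q0 runs 1, rem=2, I/O yield, promote→Q0. Q0=[P2,P1] Q1=[P3] Q2=[]
t=18-19: P2@Q0 runs 1, rem=2, I/O yield, promote→Q0. Q0=[P1,P2] Q1=[P3] Q2=[]
t=19-20: P1@Q0 runs 1, rem=1, I/O yield, promote→Q0. Q0=[P2,P1] Q1=[P3] Q2=[]
t=20-21: P2@Q0 runs 1, rem=1, I/O yield, promote→Q0. Q0=[P1,P2] Q1=[P3] Q2=[]
t=21-22: P1@Q0 runs 1, rem=0, completes. Q0=[P2] Q1=[P3] Q2=[]
t=22-23: P2@Q0 runs 1, rem=0, completes. Q0=[] Q1=[P3] Q2=[]
t=23-27: P3@Q1 runs 4, rem=4, quantum used, demote→Q2. Q0=[] Q1=[] Q2=[P3]
t=27-31: P3@Q2 runs 4, rem=0, completes. Q0=[] Q1=[] Q2=[]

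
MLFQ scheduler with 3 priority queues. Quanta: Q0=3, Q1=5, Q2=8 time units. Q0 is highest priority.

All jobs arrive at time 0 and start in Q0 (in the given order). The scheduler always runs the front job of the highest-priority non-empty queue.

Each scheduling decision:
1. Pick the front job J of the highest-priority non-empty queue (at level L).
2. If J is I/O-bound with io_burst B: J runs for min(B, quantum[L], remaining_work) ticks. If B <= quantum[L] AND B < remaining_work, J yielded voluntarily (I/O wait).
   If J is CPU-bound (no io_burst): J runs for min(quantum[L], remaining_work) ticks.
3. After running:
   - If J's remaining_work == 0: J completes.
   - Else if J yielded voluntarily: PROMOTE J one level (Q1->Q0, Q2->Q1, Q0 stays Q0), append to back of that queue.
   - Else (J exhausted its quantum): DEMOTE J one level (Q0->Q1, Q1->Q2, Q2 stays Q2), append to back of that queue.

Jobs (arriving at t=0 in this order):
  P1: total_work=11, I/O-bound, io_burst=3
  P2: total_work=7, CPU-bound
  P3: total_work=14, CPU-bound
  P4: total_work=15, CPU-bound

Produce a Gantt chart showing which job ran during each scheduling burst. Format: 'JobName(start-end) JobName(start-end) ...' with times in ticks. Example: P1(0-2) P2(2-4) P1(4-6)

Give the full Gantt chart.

Answer: P1(0-3) P2(3-6) P3(6-9) P4(9-12) P1(12-15) P1(15-18) P1(18-20) P2(20-24) P3(24-29) P4(29-34) P3(34-40) P4(40-47)

Derivation:
t=0-3: P1@Q0 runs 3, rem=8, I/O yield, promote→Q0. Q0=[P2,P3,P4,P1] Q1=[] Q2=[]
t=3-6: P2@Q0 runs 3, rem=4, quantum used, demote→Q1. Q0=[P3,P4,P1] Q1=[P2] Q2=[]
t=6-9: P3@Q0 runs 3, rem=11, quantum used, demote→Q1. Q0=[P4,P1] Q1=[P2,P3] Q2=[]
t=9-12: P4@Q0 runs 3, rem=12, quantum used, demote→Q1. Q0=[P1] Q1=[P2,P3,P4] Q2=[]
t=12-15: P1@Q0 runs 3, rem=5, I/O yield, promote→Q0. Q0=[P1] Q1=[P2,P3,P4] Q2=[]
t=15-18: P1@Q0 runs 3, rem=2, I/O yield, promote→Q0. Q0=[P1] Q1=[P2,P3,P4] Q2=[]
t=18-20: P1@Q0 runs 2, rem=0, completes. Q0=[] Q1=[P2,P3,P4] Q2=[]
t=20-24: P2@Q1 runs 4, rem=0, completes. Q0=[] Q1=[P3,P4] Q2=[]
t=24-29: P3@Q1 runs 5, rem=6, quantum used, demote→Q2. Q0=[] Q1=[P4] Q2=[P3]
t=29-34: P4@Q1 runs 5, rem=7, quantum used, demote→Q2. Q0=[] Q1=[] Q2=[P3,P4]
t=34-40: P3@Q2 runs 6, rem=0, completes. Q0=[] Q1=[] Q2=[P4]
t=40-47: P4@Q2 runs 7, rem=0, completes. Q0=[] Q1=[] Q2=[]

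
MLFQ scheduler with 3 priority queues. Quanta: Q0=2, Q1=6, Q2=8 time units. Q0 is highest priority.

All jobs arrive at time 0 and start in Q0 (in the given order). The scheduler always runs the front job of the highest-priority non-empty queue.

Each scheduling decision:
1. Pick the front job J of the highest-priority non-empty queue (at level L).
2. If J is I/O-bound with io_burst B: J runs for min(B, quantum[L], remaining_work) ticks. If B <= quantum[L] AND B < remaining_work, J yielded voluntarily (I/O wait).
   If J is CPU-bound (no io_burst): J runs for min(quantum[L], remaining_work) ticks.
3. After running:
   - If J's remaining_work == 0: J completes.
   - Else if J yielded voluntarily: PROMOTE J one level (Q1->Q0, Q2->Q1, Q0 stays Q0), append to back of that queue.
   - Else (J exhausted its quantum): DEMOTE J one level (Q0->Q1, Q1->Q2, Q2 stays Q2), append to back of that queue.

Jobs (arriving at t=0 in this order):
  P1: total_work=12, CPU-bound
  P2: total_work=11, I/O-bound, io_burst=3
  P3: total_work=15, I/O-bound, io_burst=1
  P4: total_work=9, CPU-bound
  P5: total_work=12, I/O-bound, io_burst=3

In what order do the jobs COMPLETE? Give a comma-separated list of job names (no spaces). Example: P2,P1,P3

Answer: P3,P2,P5,P1,P4

Derivation:
t=0-2: P1@Q0 runs 2, rem=10, quantum used, demote→Q1. Q0=[P2,P3,P4,P5] Q1=[P1] Q2=[]
t=2-4: P2@Q0 runs 2, rem=9, quantum used, demote→Q1. Q0=[P3,P4,P5] Q1=[P1,P2] Q2=[]
t=4-5: P3@Q0 runs 1, rem=14, I/O yield, promote→Q0. Q0=[P4,P5,P3] Q1=[P1,P2] Q2=[]
t=5-7: P4@Q0 runs 2, rem=7, quantum used, demote→Q1. Q0=[P5,P3] Q1=[P1,P2,P4] Q2=[]
t=7-9: P5@Q0 runs 2, rem=10, quantum used, demote→Q1. Q0=[P3] Q1=[P1,P2,P4,P5] Q2=[]
t=9-10: P3@Q0 runs 1, rem=13, I/O yield, promote→Q0. Q0=[P3] Q1=[P1,P2,P4,P5] Q2=[]
t=10-11: P3@Q0 runs 1, rem=12, I/O yield, promote→Q0. Q0=[P3] Q1=[P1,P2,P4,P5] Q2=[]
t=11-12: P3@Q0 runs 1, rem=11, I/O yield, promote→Q0. Q0=[P3] Q1=[P1,P2,P4,P5] Q2=[]
t=12-13: P3@Q0 runs 1, rem=10, I/O yield, promote→Q0. Q0=[P3] Q1=[P1,P2,P4,P5] Q2=[]
t=13-14: P3@Q0 runs 1, rem=9, I/O yield, promote→Q0. Q0=[P3] Q1=[P1,P2,P4,P5] Q2=[]
t=14-15: P3@Q0 runs 1, rem=8, I/O yield, promote→Q0. Q0=[P3] Q1=[P1,P2,P4,P5] Q2=[]
t=15-16: P3@Q0 runs 1, rem=7, I/O yield, promote→Q0. Q0=[P3] Q1=[P1,P2,P4,P5] Q2=[]
t=16-17: P3@Q0 runs 1, rem=6, I/O yield, promote→Q0. Q0=[P3] Q1=[P1,P2,P4,P5] Q2=[]
t=17-18: P3@Q0 runs 1, rem=5, I/O yield, promote→Q0. Q0=[P3] Q1=[P1,P2,P4,P5] Q2=[]
t=18-19: P3@Q0 runs 1, rem=4, I/O yield, promote→Q0. Q0=[P3] Q1=[P1,P2,P4,P5] Q2=[]
t=19-20: P3@Q0 runs 1, rem=3, I/O yield, promote→Q0. Q0=[P3] Q1=[P1,P2,P4,P5] Q2=[]
t=20-21: P3@Q0 runs 1, rem=2, I/O yield, promote→Q0. Q0=[P3] Q1=[P1,P2,P4,P5] Q2=[]
t=21-22: P3@Q0 runs 1, rem=1, I/O yield, promote→Q0. Q0=[P3] Q1=[P1,P2,P4,P5] Q2=[]
t=22-23: P3@Q0 runs 1, rem=0, completes. Q0=[] Q1=[P1,P2,P4,P5] Q2=[]
t=23-29: P1@Q1 runs 6, rem=4, quantum used, demote→Q2. Q0=[] Q1=[P2,P4,P5] Q2=[P1]
t=29-32: P2@Q1 runs 3, rem=6, I/O yield, promote→Q0. Q0=[P2] Q1=[P4,P5] Q2=[P1]
t=32-34: P2@Q0 runs 2, rem=4, quantum used, demote→Q1. Q0=[] Q1=[P4,P5,P2] Q2=[P1]
t=34-40: P4@Q1 runs 6, rem=1, quantum used, demote→Q2. Q0=[] Q1=[P5,P2] Q2=[P1,P4]
t=40-43: P5@Q1 runs 3, rem=7, I/O yield, promote→Q0. Q0=[P5] Q1=[P2] Q2=[P1,P4]
t=43-45: P5@Q0 runs 2, rem=5, quantum used, demote→Q1. Q0=[] Q1=[P2,P5] Q2=[P1,P4]
t=45-48: P2@Q1 runs 3, rem=1, I/O yield, promote→Q0. Q0=[P2] Q1=[P5] Q2=[P1,P4]
t=48-49: P2@Q0 runs 1, rem=0, completes. Q0=[] Q1=[P5] Q2=[P1,P4]
t=49-52: P5@Q1 runs 3, rem=2, I/O yield, promote→Q0. Q0=[P5] Q1=[] Q2=[P1,P4]
t=52-54: P5@Q0 runs 2, rem=0, completes. Q0=[] Q1=[] Q2=[P1,P4]
t=54-58: P1@Q2 runs 4, rem=0, completes. Q0=[] Q1=[] Q2=[P4]
t=58-59: P4@Q2 runs 1, rem=0, completes. Q0=[] Q1=[] Q2=[]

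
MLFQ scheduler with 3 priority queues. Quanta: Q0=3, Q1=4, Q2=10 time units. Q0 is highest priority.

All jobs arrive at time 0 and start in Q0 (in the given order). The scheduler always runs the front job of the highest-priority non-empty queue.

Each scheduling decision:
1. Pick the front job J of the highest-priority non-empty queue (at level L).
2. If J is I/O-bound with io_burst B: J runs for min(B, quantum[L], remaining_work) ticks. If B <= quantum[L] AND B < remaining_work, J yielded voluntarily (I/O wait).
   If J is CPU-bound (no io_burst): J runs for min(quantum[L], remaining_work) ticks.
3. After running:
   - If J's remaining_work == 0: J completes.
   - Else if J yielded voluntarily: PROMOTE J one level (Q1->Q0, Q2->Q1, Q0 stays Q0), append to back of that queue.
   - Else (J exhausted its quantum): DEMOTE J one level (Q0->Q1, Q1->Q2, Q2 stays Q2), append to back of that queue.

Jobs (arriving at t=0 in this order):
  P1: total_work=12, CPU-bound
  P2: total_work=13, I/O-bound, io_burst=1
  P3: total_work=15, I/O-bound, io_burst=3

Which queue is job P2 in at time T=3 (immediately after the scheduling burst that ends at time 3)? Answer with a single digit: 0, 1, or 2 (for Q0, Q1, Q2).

t=0-3: P1@Q0 runs 3, rem=9, quantum used, demote→Q1. Q0=[P2,P3] Q1=[P1] Q2=[]
t=3-4: P2@Q0 runs 1, rem=12, I/O yield, promote→Q0. Q0=[P3,P2] Q1=[P1] Q2=[]
t=4-7: P3@Q0 runs 3, rem=12, I/O yield, promote→Q0. Q0=[P2,P3] Q1=[P1] Q2=[]
t=7-8: P2@Q0 runs 1, rem=11, I/O yield, promote→Q0. Q0=[P3,P2] Q1=[P1] Q2=[]
t=8-11: P3@Q0 runs 3, rem=9, I/O yield, promote→Q0. Q0=[P2,P3] Q1=[P1] Q2=[]
t=11-12: P2@Q0 runs 1, rem=10, I/O yield, promote→Q0. Q0=[P3,P2] Q1=[P1] Q2=[]
t=12-15: P3@Q0 runs 3, rem=6, I/O yield, promote→Q0. Q0=[P2,P3] Q1=[P1] Q2=[]
t=15-16: P2@Q0 runs 1, rem=9, I/O yield, promote→Q0. Q0=[P3,P2] Q1=[P1] Q2=[]
t=16-19: P3@Q0 runs 3, rem=3, I/O yield, promote→Q0. Q0=[P2,P3] Q1=[P1] Q2=[]
t=19-20: P2@Q0 runs 1, rem=8, I/O yield, promote→Q0. Q0=[P3,P2] Q1=[P1] Q2=[]
t=20-23: P3@Q0 runs 3, rem=0, completes. Q0=[P2] Q1=[P1] Q2=[]
t=23-24: P2@Q0 runs 1, rem=7, I/O yield, promote→Q0. Q0=[P2] Q1=[P1] Q2=[]
t=24-25: P2@Q0 runs 1, rem=6, I/O yield, promote→Q0. Q0=[P2] Q1=[P1] Q2=[]
t=25-26: P2@Q0 runs 1, rem=5, I/O yield, promote→Q0. Q0=[P2] Q1=[P1] Q2=[]
t=26-27: P2@Q0 runs 1, rem=4, I/O yield, promote→Q0. Q0=[P2] Q1=[P1] Q2=[]
t=27-28: P2@Q0 runs 1, rem=3, I/O yield, promote→Q0. Q0=[P2] Q1=[P1] Q2=[]
t=28-29: P2@Q0 runs 1, rem=2, I/O yield, promote→Q0. Q0=[P2] Q1=[P1] Q2=[]
t=29-30: P2@Q0 runs 1, rem=1, I/O yield, promote→Q0. Q0=[P2] Q1=[P1] Q2=[]
t=30-31: P2@Q0 runs 1, rem=0, completes. Q0=[] Q1=[P1] Q2=[]
t=31-35: P1@Q1 runs 4, rem=5, quantum used, demote→Q2. Q0=[] Q1=[] Q2=[P1]
t=35-40: P1@Q2 runs 5, rem=0, completes. Q0=[] Q1=[] Q2=[]

Answer: 0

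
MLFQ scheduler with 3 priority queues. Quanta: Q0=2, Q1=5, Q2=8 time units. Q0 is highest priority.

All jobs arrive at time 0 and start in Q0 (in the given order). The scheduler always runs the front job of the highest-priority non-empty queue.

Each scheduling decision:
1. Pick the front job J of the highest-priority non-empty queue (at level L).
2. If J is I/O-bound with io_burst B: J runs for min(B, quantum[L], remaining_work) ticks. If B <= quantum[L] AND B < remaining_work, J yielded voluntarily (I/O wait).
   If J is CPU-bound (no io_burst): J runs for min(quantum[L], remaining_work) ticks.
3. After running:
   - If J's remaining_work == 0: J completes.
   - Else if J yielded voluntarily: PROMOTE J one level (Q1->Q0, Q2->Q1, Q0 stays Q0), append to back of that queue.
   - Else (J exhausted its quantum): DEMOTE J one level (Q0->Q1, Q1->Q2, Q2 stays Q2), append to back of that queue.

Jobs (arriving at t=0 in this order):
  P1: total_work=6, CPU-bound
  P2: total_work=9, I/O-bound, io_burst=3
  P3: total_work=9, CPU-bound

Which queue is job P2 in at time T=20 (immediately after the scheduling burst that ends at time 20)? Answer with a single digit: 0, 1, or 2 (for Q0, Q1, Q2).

t=0-2: P1@Q0 runs 2, rem=4, quantum used, demote→Q1. Q0=[P2,P3] Q1=[P1] Q2=[]
t=2-4: P2@Q0 runs 2, rem=7, quantum used, demote→Q1. Q0=[P3] Q1=[P1,P2] Q2=[]
t=4-6: P3@Q0 runs 2, rem=7, quantum used, demote→Q1. Q0=[] Q1=[P1,P2,P3] Q2=[]
t=6-10: P1@Q1 runs 4, rem=0, completes. Q0=[] Q1=[P2,P3] Q2=[]
t=10-13: P2@Q1 runs 3, rem=4, I/O yield, promote→Q0. Q0=[P2] Q1=[P3] Q2=[]
t=13-15: P2@Q0 runs 2, rem=2, quantum used, demote→Q1. Q0=[] Q1=[P3,P2] Q2=[]
t=15-20: P3@Q1 runs 5, rem=2, quantum used, demote→Q2. Q0=[] Q1=[P2] Q2=[P3]
t=20-22: P2@Q1 runs 2, rem=0, completes. Q0=[] Q1=[] Q2=[P3]
t=22-24: P3@Q2 runs 2, rem=0, completes. Q0=[] Q1=[] Q2=[]

Answer: 1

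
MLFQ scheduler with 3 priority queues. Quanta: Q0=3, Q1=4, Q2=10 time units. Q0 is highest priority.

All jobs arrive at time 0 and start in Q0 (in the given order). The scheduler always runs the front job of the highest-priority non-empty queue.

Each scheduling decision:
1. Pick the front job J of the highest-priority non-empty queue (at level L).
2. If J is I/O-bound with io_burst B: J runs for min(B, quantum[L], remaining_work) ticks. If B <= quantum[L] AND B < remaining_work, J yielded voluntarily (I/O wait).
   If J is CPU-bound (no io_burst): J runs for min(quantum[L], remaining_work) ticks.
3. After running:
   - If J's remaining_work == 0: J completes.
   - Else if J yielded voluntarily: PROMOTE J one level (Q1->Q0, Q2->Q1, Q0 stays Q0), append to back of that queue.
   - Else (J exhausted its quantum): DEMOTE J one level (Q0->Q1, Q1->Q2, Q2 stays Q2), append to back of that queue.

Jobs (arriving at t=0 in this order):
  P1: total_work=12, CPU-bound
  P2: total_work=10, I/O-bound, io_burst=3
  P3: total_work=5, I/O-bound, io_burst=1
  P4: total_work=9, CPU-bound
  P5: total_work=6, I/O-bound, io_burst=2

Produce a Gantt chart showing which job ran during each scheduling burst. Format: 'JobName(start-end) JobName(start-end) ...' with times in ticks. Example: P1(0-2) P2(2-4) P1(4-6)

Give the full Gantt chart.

t=0-3: P1@Q0 runs 3, rem=9, quantum used, demote→Q1. Q0=[P2,P3,P4,P5] Q1=[P1] Q2=[]
t=3-6: P2@Q0 runs 3, rem=7, I/O yield, promote→Q0. Q0=[P3,P4,P5,P2] Q1=[P1] Q2=[]
t=6-7: P3@Q0 runs 1, rem=4, I/O yield, promote→Q0. Q0=[P4,P5,P2,P3] Q1=[P1] Q2=[]
t=7-10: P4@Q0 runs 3, rem=6, quantum used, demote→Q1. Q0=[P5,P2,P3] Q1=[P1,P4] Q2=[]
t=10-12: P5@Q0 runs 2, rem=4, I/O yield, promote→Q0. Q0=[P2,P3,P5] Q1=[P1,P4] Q2=[]
t=12-15: P2@Q0 runs 3, rem=4, I/O yield, promote→Q0. Q0=[P3,P5,P2] Q1=[P1,P4] Q2=[]
t=15-16: P3@Q0 runs 1, rem=3, I/O yield, promote→Q0. Q0=[P5,P2,P3] Q1=[P1,P4] Q2=[]
t=16-18: P5@Q0 runs 2, rem=2, I/O yield, promote→Q0. Q0=[P2,P3,P5] Q1=[P1,P4] Q2=[]
t=18-21: P2@Q0 runs 3, rem=1, I/O yield, promote→Q0. Q0=[P3,P5,P2] Q1=[P1,P4] Q2=[]
t=21-22: P3@Q0 runs 1, rem=2, I/O yield, promote→Q0. Q0=[P5,P2,P3] Q1=[P1,P4] Q2=[]
t=22-24: P5@Q0 runs 2, rem=0, completes. Q0=[P2,P3] Q1=[P1,P4] Q2=[]
t=24-25: P2@Q0 runs 1, rem=0, completes. Q0=[P3] Q1=[P1,P4] Q2=[]
t=25-26: P3@Q0 runs 1, rem=1, I/O yield, promote→Q0. Q0=[P3] Q1=[P1,P4] Q2=[]
t=26-27: P3@Q0 runs 1, rem=0, completes. Q0=[] Q1=[P1,P4] Q2=[]
t=27-31: P1@Q1 runs 4, rem=5, quantum used, demote→Q2. Q0=[] Q1=[P4] Q2=[P1]
t=31-35: P4@Q1 runs 4, rem=2, quantum used, demote→Q2. Q0=[] Q1=[] Q2=[P1,P4]
t=35-40: P1@Q2 runs 5, rem=0, completes. Q0=[] Q1=[] Q2=[P4]
t=40-42: P4@Q2 runs 2, rem=0, completes. Q0=[] Q1=[] Q2=[]

Answer: P1(0-3) P2(3-6) P3(6-7) P4(7-10) P5(10-12) P2(12-15) P3(15-16) P5(16-18) P2(18-21) P3(21-22) P5(22-24) P2(24-25) P3(25-26) P3(26-27) P1(27-31) P4(31-35) P1(35-40) P4(40-42)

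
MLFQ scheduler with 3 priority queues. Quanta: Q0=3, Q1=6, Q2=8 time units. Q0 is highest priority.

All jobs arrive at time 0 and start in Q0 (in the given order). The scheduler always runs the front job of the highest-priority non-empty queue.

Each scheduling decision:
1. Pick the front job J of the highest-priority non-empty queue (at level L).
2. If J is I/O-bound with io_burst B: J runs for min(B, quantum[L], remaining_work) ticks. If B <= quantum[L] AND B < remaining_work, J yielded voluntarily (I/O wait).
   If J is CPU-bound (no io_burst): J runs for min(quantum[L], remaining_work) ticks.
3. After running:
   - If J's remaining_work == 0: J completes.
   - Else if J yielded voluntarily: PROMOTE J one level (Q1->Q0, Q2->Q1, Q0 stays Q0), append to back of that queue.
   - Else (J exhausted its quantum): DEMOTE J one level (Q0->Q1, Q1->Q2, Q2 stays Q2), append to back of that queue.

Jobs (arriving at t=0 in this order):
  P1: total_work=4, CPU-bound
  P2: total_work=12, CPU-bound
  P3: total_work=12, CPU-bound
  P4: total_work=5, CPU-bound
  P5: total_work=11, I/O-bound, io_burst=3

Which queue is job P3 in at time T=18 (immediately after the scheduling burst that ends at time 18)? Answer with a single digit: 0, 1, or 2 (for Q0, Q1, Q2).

t=0-3: P1@Q0 runs 3, rem=1, quantum used, demote→Q1. Q0=[P2,P3,P4,P5] Q1=[P1] Q2=[]
t=3-6: P2@Q0 runs 3, rem=9, quantum used, demote→Q1. Q0=[P3,P4,P5] Q1=[P1,P2] Q2=[]
t=6-9: P3@Q0 runs 3, rem=9, quantum used, demote→Q1. Q0=[P4,P5] Q1=[P1,P2,P3] Q2=[]
t=9-12: P4@Q0 runs 3, rem=2, quantum used, demote→Q1. Q0=[P5] Q1=[P1,P2,P3,P4] Q2=[]
t=12-15: P5@Q0 runs 3, rem=8, I/O yield, promote→Q0. Q0=[P5] Q1=[P1,P2,P3,P4] Q2=[]
t=15-18: P5@Q0 runs 3, rem=5, I/O yield, promote→Q0. Q0=[P5] Q1=[P1,P2,P3,P4] Q2=[]
t=18-21: P5@Q0 runs 3, rem=2, I/O yield, promote→Q0. Q0=[P5] Q1=[P1,P2,P3,P4] Q2=[]
t=21-23: P5@Q0 runs 2, rem=0, completes. Q0=[] Q1=[P1,P2,P3,P4] Q2=[]
t=23-24: P1@Q1 runs 1, rem=0, completes. Q0=[] Q1=[P2,P3,P4] Q2=[]
t=24-30: P2@Q1 runs 6, rem=3, quantum used, demote→Q2. Q0=[] Q1=[P3,P4] Q2=[P2]
t=30-36: P3@Q1 runs 6, rem=3, quantum used, demote→Q2. Q0=[] Q1=[P4] Q2=[P2,P3]
t=36-38: P4@Q1 runs 2, rem=0, completes. Q0=[] Q1=[] Q2=[P2,P3]
t=38-41: P2@Q2 runs 3, rem=0, completes. Q0=[] Q1=[] Q2=[P3]
t=41-44: P3@Q2 runs 3, rem=0, completes. Q0=[] Q1=[] Q2=[]

Answer: 1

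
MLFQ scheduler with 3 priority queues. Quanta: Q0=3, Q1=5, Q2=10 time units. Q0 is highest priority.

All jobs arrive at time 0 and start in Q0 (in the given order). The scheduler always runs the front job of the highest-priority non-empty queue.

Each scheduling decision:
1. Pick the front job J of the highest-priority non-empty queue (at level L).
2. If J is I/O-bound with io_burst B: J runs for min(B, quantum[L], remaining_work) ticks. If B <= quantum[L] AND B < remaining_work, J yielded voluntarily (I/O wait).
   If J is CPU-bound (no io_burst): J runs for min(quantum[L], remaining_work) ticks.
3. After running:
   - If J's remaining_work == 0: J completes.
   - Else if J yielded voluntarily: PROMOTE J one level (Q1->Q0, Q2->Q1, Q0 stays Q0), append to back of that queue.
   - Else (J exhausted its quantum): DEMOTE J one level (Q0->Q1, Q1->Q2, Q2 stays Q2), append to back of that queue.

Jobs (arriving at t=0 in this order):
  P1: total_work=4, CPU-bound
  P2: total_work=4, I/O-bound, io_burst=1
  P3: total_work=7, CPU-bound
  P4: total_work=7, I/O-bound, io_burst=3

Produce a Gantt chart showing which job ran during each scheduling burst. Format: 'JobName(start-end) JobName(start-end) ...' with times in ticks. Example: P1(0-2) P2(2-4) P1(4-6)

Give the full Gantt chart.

Answer: P1(0-3) P2(3-4) P3(4-7) P4(7-10) P2(10-11) P4(11-14) P2(14-15) P4(15-16) P2(16-17) P1(17-18) P3(18-22)

Derivation:
t=0-3: P1@Q0 runs 3, rem=1, quantum used, demote→Q1. Q0=[P2,P3,P4] Q1=[P1] Q2=[]
t=3-4: P2@Q0 runs 1, rem=3, I/O yield, promote→Q0. Q0=[P3,P4,P2] Q1=[P1] Q2=[]
t=4-7: P3@Q0 runs 3, rem=4, quantum used, demote→Q1. Q0=[P4,P2] Q1=[P1,P3] Q2=[]
t=7-10: P4@Q0 runs 3, rem=4, I/O yield, promote→Q0. Q0=[P2,P4] Q1=[P1,P3] Q2=[]
t=10-11: P2@Q0 runs 1, rem=2, I/O yield, promote→Q0. Q0=[P4,P2] Q1=[P1,P3] Q2=[]
t=11-14: P4@Q0 runs 3, rem=1, I/O yield, promote→Q0. Q0=[P2,P4] Q1=[P1,P3] Q2=[]
t=14-15: P2@Q0 runs 1, rem=1, I/O yield, promote→Q0. Q0=[P4,P2] Q1=[P1,P3] Q2=[]
t=15-16: P4@Q0 runs 1, rem=0, completes. Q0=[P2] Q1=[P1,P3] Q2=[]
t=16-17: P2@Q0 runs 1, rem=0, completes. Q0=[] Q1=[P1,P3] Q2=[]
t=17-18: P1@Q1 runs 1, rem=0, completes. Q0=[] Q1=[P3] Q2=[]
t=18-22: P3@Q1 runs 4, rem=0, completes. Q0=[] Q1=[] Q2=[]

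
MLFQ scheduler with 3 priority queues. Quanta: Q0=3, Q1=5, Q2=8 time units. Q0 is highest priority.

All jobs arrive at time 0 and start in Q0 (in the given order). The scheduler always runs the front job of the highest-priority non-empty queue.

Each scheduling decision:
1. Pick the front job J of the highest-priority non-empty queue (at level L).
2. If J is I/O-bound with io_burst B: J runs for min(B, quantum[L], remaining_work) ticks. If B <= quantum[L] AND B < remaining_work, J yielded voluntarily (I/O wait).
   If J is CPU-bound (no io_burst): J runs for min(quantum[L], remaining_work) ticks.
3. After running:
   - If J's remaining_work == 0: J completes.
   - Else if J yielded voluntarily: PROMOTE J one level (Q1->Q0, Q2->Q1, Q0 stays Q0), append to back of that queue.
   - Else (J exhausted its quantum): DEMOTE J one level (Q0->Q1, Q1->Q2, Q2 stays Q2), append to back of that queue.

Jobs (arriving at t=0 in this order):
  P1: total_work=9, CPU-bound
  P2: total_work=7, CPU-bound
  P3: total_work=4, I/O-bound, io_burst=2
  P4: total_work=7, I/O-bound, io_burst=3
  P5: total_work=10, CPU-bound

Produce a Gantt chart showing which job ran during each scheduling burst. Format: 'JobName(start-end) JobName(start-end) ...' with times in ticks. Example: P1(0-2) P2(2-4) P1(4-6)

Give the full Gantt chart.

t=0-3: P1@Q0 runs 3, rem=6, quantum used, demote→Q1. Q0=[P2,P3,P4,P5] Q1=[P1] Q2=[]
t=3-6: P2@Q0 runs 3, rem=4, quantum used, demote→Q1. Q0=[P3,P4,P5] Q1=[P1,P2] Q2=[]
t=6-8: P3@Q0 runs 2, rem=2, I/O yield, promote→Q0. Q0=[P4,P5,P3] Q1=[P1,P2] Q2=[]
t=8-11: P4@Q0 runs 3, rem=4, I/O yield, promote→Q0. Q0=[P5,P3,P4] Q1=[P1,P2] Q2=[]
t=11-14: P5@Q0 runs 3, rem=7, quantum used, demote→Q1. Q0=[P3,P4] Q1=[P1,P2,P5] Q2=[]
t=14-16: P3@Q0 runs 2, rem=0, completes. Q0=[P4] Q1=[P1,P2,P5] Q2=[]
t=16-19: P4@Q0 runs 3, rem=1, I/O yield, promote→Q0. Q0=[P4] Q1=[P1,P2,P5] Q2=[]
t=19-20: P4@Q0 runs 1, rem=0, completes. Q0=[] Q1=[P1,P2,P5] Q2=[]
t=20-25: P1@Q1 runs 5, rem=1, quantum used, demote→Q2. Q0=[] Q1=[P2,P5] Q2=[P1]
t=25-29: P2@Q1 runs 4, rem=0, completes. Q0=[] Q1=[P5] Q2=[P1]
t=29-34: P5@Q1 runs 5, rem=2, quantum used, demote→Q2. Q0=[] Q1=[] Q2=[P1,P5]
t=34-35: P1@Q2 runs 1, rem=0, completes. Q0=[] Q1=[] Q2=[P5]
t=35-37: P5@Q2 runs 2, rem=0, completes. Q0=[] Q1=[] Q2=[]

Answer: P1(0-3) P2(3-6) P3(6-8) P4(8-11) P5(11-14) P3(14-16) P4(16-19) P4(19-20) P1(20-25) P2(25-29) P5(29-34) P1(34-35) P5(35-37)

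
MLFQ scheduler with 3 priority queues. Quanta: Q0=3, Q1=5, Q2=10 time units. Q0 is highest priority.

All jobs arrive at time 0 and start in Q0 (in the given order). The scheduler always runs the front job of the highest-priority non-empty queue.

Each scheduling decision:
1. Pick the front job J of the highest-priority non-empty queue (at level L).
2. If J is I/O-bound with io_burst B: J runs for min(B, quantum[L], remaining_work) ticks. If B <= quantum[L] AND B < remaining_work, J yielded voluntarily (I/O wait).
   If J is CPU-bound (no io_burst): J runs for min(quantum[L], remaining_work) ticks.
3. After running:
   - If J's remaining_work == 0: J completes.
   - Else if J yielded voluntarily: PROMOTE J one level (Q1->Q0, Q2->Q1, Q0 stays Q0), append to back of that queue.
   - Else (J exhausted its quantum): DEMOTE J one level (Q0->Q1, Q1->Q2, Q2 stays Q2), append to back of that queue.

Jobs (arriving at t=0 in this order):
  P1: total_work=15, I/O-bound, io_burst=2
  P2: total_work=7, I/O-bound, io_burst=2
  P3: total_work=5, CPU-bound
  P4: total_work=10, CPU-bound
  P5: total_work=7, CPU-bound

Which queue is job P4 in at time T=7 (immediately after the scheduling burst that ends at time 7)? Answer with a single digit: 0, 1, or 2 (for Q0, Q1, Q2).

Answer: 0

Derivation:
t=0-2: P1@Q0 runs 2, rem=13, I/O yield, promote→Q0. Q0=[P2,P3,P4,P5,P1] Q1=[] Q2=[]
t=2-4: P2@Q0 runs 2, rem=5, I/O yield, promote→Q0. Q0=[P3,P4,P5,P1,P2] Q1=[] Q2=[]
t=4-7: P3@Q0 runs 3, rem=2, quantum used, demote→Q1. Q0=[P4,P5,P1,P2] Q1=[P3] Q2=[]
t=7-10: P4@Q0 runs 3, rem=7, quantum used, demote→Q1. Q0=[P5,P1,P2] Q1=[P3,P4] Q2=[]
t=10-13: P5@Q0 runs 3, rem=4, quantum used, demote→Q1. Q0=[P1,P2] Q1=[P3,P4,P5] Q2=[]
t=13-15: P1@Q0 runs 2, rem=11, I/O yield, promote→Q0. Q0=[P2,P1] Q1=[P3,P4,P5] Q2=[]
t=15-17: P2@Q0 runs 2, rem=3, I/O yield, promote→Q0. Q0=[P1,P2] Q1=[P3,P4,P5] Q2=[]
t=17-19: P1@Q0 runs 2, rem=9, I/O yield, promote→Q0. Q0=[P2,P1] Q1=[P3,P4,P5] Q2=[]
t=19-21: P2@Q0 runs 2, rem=1, I/O yield, promote→Q0. Q0=[P1,P2] Q1=[P3,P4,P5] Q2=[]
t=21-23: P1@Q0 runs 2, rem=7, I/O yield, promote→Q0. Q0=[P2,P1] Q1=[P3,P4,P5] Q2=[]
t=23-24: P2@Q0 runs 1, rem=0, completes. Q0=[P1] Q1=[P3,P4,P5] Q2=[]
t=24-26: P1@Q0 runs 2, rem=5, I/O yield, promote→Q0. Q0=[P1] Q1=[P3,P4,P5] Q2=[]
t=26-28: P1@Q0 runs 2, rem=3, I/O yield, promote→Q0. Q0=[P1] Q1=[P3,P4,P5] Q2=[]
t=28-30: P1@Q0 runs 2, rem=1, I/O yield, promote→Q0. Q0=[P1] Q1=[P3,P4,P5] Q2=[]
t=30-31: P1@Q0 runs 1, rem=0, completes. Q0=[] Q1=[P3,P4,P5] Q2=[]
t=31-33: P3@Q1 runs 2, rem=0, completes. Q0=[] Q1=[P4,P5] Q2=[]
t=33-38: P4@Q1 runs 5, rem=2, quantum used, demote→Q2. Q0=[] Q1=[P5] Q2=[P4]
t=38-42: P5@Q1 runs 4, rem=0, completes. Q0=[] Q1=[] Q2=[P4]
t=42-44: P4@Q2 runs 2, rem=0, completes. Q0=[] Q1=[] Q2=[]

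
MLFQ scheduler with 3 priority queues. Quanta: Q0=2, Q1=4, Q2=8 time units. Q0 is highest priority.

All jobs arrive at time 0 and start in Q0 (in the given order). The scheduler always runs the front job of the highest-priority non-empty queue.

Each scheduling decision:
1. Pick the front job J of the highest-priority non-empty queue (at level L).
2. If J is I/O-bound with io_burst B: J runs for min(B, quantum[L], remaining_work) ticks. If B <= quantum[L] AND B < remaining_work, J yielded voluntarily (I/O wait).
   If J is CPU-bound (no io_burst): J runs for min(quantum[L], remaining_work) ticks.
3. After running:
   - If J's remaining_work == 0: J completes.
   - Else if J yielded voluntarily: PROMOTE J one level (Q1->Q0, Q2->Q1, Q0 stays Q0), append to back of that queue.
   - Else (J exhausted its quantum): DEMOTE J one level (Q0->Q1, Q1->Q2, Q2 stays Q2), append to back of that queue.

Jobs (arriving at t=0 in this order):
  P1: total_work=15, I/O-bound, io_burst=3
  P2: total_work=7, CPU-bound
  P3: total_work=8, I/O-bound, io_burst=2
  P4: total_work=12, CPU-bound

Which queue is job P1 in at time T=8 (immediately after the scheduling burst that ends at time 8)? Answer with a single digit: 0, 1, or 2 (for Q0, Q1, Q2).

t=0-2: P1@Q0 runs 2, rem=13, quantum used, demote→Q1. Q0=[P2,P3,P4] Q1=[P1] Q2=[]
t=2-4: P2@Q0 runs 2, rem=5, quantum used, demote→Q1. Q0=[P3,P4] Q1=[P1,P2] Q2=[]
t=4-6: P3@Q0 runs 2, rem=6, I/O yield, promote→Q0. Q0=[P4,P3] Q1=[P1,P2] Q2=[]
t=6-8: P4@Q0 runs 2, rem=10, quantum used, demote→Q1. Q0=[P3] Q1=[P1,P2,P4] Q2=[]
t=8-10: P3@Q0 runs 2, rem=4, I/O yield, promote→Q0. Q0=[P3] Q1=[P1,P2,P4] Q2=[]
t=10-12: P3@Q0 runs 2, rem=2, I/O yield, promote→Q0. Q0=[P3] Q1=[P1,P2,P4] Q2=[]
t=12-14: P3@Q0 runs 2, rem=0, completes. Q0=[] Q1=[P1,P2,P4] Q2=[]
t=14-17: P1@Q1 runs 3, rem=10, I/O yield, promote→Q0. Q0=[P1] Q1=[P2,P4] Q2=[]
t=17-19: P1@Q0 runs 2, rem=8, quantum used, demote→Q1. Q0=[] Q1=[P2,P4,P1] Q2=[]
t=19-23: P2@Q1 runs 4, rem=1, quantum used, demote→Q2. Q0=[] Q1=[P4,P1] Q2=[P2]
t=23-27: P4@Q1 runs 4, rem=6, quantum used, demote→Q2. Q0=[] Q1=[P1] Q2=[P2,P4]
t=27-30: P1@Q1 runs 3, rem=5, I/O yield, promote→Q0. Q0=[P1] Q1=[] Q2=[P2,P4]
t=30-32: P1@Q0 runs 2, rem=3, quantum used, demote→Q1. Q0=[] Q1=[P1] Q2=[P2,P4]
t=32-35: P1@Q1 runs 3, rem=0, completes. Q0=[] Q1=[] Q2=[P2,P4]
t=35-36: P2@Q2 runs 1, rem=0, completes. Q0=[] Q1=[] Q2=[P4]
t=36-42: P4@Q2 runs 6, rem=0, completes. Q0=[] Q1=[] Q2=[]

Answer: 1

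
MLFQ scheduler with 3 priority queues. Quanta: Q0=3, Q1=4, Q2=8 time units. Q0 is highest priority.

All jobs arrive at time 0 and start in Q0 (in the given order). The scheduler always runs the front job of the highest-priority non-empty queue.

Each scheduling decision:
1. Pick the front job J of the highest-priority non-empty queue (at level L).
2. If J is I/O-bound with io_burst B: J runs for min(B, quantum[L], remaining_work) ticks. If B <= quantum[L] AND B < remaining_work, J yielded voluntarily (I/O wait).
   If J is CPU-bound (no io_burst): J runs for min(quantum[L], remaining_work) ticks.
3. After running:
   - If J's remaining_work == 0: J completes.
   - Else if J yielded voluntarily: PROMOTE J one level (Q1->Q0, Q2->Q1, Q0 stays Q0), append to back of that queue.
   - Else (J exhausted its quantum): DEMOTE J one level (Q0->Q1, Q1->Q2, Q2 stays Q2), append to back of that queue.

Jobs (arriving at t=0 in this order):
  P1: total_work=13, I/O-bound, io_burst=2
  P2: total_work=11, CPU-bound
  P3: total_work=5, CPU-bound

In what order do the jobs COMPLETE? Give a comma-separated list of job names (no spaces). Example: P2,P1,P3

t=0-2: P1@Q0 runs 2, rem=11, I/O yield, promote→Q0. Q0=[P2,P3,P1] Q1=[] Q2=[]
t=2-5: P2@Q0 runs 3, rem=8, quantum used, demote→Q1. Q0=[P3,P1] Q1=[P2] Q2=[]
t=5-8: P3@Q0 runs 3, rem=2, quantum used, demote→Q1. Q0=[P1] Q1=[P2,P3] Q2=[]
t=8-10: P1@Q0 runs 2, rem=9, I/O yield, promote→Q0. Q0=[P1] Q1=[P2,P3] Q2=[]
t=10-12: P1@Q0 runs 2, rem=7, I/O yield, promote→Q0. Q0=[P1] Q1=[P2,P3] Q2=[]
t=12-14: P1@Q0 runs 2, rem=5, I/O yield, promote→Q0. Q0=[P1] Q1=[P2,P3] Q2=[]
t=14-16: P1@Q0 runs 2, rem=3, I/O yield, promote→Q0. Q0=[P1] Q1=[P2,P3] Q2=[]
t=16-18: P1@Q0 runs 2, rem=1, I/O yield, promote→Q0. Q0=[P1] Q1=[P2,P3] Q2=[]
t=18-19: P1@Q0 runs 1, rem=0, completes. Q0=[] Q1=[P2,P3] Q2=[]
t=19-23: P2@Q1 runs 4, rem=4, quantum used, demote→Q2. Q0=[] Q1=[P3] Q2=[P2]
t=23-25: P3@Q1 runs 2, rem=0, completes. Q0=[] Q1=[] Q2=[P2]
t=25-29: P2@Q2 runs 4, rem=0, completes. Q0=[] Q1=[] Q2=[]

Answer: P1,P3,P2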